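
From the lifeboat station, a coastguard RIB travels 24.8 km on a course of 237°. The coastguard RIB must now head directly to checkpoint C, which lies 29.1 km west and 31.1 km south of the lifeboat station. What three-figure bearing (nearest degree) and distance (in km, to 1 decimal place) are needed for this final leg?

205°, 19.5 km

Leg 1 (237°, 24.8 km): east 24.8 sin 237° = -20.80, north 24.8 cos 237° = -13.51
Current position: (-20.80, -13.51). Target: (-29.1, -31.1). Remaining: Δeast = -8.30, Δnorth = -17.59.
Bearing = atan2(-8.30, -17.59) mod 360° = 205.26°; distance = √((-8.30)² + (-17.59)²) = 19.453 km.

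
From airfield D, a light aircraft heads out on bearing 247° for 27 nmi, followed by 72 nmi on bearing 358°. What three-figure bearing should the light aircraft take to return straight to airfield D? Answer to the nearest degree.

Leg 1 (247°, 27 nmi): east 27 sin 247° = -24.85, north 27 cos 247° = -10.55
Leg 2 (358°, 72 nmi): east 72 sin 358° = -2.51, north 72 cos 358° = 71.96
Net displacement: -27.37 east, 61.41 north. Direction back to start is (27.37, -61.41): bearing = atan2(27.37, -61.41) mod 360° = 155.98° ≈ 156°.

156°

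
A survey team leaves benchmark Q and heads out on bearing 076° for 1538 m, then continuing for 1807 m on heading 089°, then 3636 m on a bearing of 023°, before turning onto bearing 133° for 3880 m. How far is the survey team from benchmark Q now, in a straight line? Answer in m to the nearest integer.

Leg 1 (076°, 1538 m): east 1538 sin 76° = 1492.31, north 1538 cos 76° = 372.08
Leg 2 (089°, 1807 m): east 1807 sin 89° = 1806.72, north 1807 cos 89° = 31.54
Leg 3 (023°, 3636 m): east 3636 sin 23° = 1420.70, north 3636 cos 23° = 3346.96
Leg 4 (133°, 3880 m): east 3880 sin 133° = 2837.65, north 3880 cos 133° = -2646.15
Net: 7557.39 east, 1104.41 north. Distance = √((7557.39)² + (1104.41)²) = 7637.662 m.

7638 m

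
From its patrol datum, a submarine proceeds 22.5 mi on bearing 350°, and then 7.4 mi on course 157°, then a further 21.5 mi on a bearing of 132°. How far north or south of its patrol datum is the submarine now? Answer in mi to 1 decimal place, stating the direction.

Leg 1 (350°, 22.5 mi): east 22.5 sin 350° = -3.91, north 22.5 cos 350° = 22.16
Leg 2 (157°, 7.4 mi): east 7.4 sin 157° = 2.89, north 7.4 cos 157° = -6.81
Leg 3 (132°, 21.5 mi): east 21.5 sin 132° = 15.98, north 21.5 cos 132° = -14.39
Net north component: 0.96 mi.

1.0 mi north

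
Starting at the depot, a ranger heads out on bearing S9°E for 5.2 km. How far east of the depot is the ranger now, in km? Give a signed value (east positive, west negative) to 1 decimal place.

Leg 1 (S9°E, 5.2 km): east 5.2 sin 171° = 0.81, north 5.2 cos 171° = -5.14
Net east component: 0.81 km.

0.8 km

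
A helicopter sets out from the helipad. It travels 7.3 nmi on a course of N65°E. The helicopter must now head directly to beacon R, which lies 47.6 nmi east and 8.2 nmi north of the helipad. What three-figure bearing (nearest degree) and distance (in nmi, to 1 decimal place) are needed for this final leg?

083°, 41.3 nmi

Leg 1 (N65°E, 7.3 nmi): east 7.3 sin 65° = 6.62, north 7.3 cos 65° = 3.09
Current position: (6.62, 3.09). Target: (47.6, 8.2). Remaining: Δeast = 40.98, Δnorth = 5.11.
Bearing = atan2(40.98, 5.11) mod 360° = 82.89°; distance = √((40.98)² + (5.11)²) = 41.302 nmi.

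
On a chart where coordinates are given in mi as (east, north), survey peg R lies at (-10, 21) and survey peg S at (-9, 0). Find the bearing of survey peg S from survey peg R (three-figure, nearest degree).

177°

Δeast = -9 − -10 = 1.00; Δnorth = 0 − 21 = -21.00.
Bearing = atan2(Δeast, Δnorth) mod 360° = 177.27° ≈ 177°.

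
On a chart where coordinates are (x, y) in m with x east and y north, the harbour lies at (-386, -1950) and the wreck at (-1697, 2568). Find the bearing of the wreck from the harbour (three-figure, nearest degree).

Δeast = -1697 − -386 = -1311.00; Δnorth = 2568 − -1950 = 4518.00.
Bearing = atan2(Δeast, Δnorth) mod 360° = 343.82° ≈ 344°.

344°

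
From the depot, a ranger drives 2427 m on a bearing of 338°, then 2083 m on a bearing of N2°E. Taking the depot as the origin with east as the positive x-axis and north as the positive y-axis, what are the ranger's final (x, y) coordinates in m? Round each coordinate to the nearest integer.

(-836, 4332)

Leg 1 (338°, 2427 m): east 2427 sin 338° = -909.17, north 2427 cos 338° = 2250.28
Leg 2 (N2°E, 2083 m): east 2083 sin 2° = 72.70, north 2083 cos 2° = 2081.73
Summing: -836.47 m east, 4332.01 m north → (-836, 4332).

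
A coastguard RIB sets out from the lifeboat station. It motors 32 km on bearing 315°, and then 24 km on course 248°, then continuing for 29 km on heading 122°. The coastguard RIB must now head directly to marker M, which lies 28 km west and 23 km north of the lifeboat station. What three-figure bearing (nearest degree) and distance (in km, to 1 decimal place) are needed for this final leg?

343°, 25.9 km

Leg 1 (315°, 32 km): east 32 sin 315° = -22.63, north 32 cos 315° = 22.63
Leg 2 (248°, 24 km): east 24 sin 248° = -22.25, north 24 cos 248° = -8.99
Leg 3 (122°, 29 km): east 29 sin 122° = 24.59, north 29 cos 122° = -15.37
Current position: (-20.29, -1.73). Target: (-28, 23). Remaining: Δeast = -7.71, Δnorth = 24.73.
Bearing = atan2(-7.71, 24.73) mod 360° = 342.68°; distance = √((-7.71)² + (24.73)²) = 25.906 km.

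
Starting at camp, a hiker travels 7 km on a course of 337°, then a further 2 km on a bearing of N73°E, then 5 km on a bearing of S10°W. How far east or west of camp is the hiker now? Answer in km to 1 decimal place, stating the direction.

1.7 km west

Leg 1 (337°, 7 km): east 7 sin 337° = -2.74, north 7 cos 337° = 6.44
Leg 2 (N73°E, 2 km): east 2 sin 73° = 1.91, north 2 cos 73° = 0.58
Leg 3 (S10°W, 5 km): east 5 sin 190° = -0.87, north 5 cos 190° = -4.92
Net east component: -1.69 km.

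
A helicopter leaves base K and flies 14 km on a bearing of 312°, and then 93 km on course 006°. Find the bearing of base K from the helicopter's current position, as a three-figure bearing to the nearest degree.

Leg 1 (312°, 14 km): east 14 sin 312° = -10.40, north 14 cos 312° = 9.37
Leg 2 (006°, 93 km): east 93 sin 6° = 9.72, north 93 cos 6° = 92.49
Net displacement: -0.68 east, 101.86 north. Direction back to start is (0.68, -101.86): bearing = atan2(0.68, -101.86) mod 360° = 179.62° ≈ 180°.

180°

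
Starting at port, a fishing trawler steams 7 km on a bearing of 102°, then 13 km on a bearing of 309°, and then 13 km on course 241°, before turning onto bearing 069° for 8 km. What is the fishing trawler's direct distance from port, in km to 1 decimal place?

7.9 km

Leg 1 (102°, 7 km): east 7 sin 102° = 6.85, north 7 cos 102° = -1.46
Leg 2 (309°, 13 km): east 13 sin 309° = -10.10, north 13 cos 309° = 8.18
Leg 3 (241°, 13 km): east 13 sin 241° = -11.37, north 13 cos 241° = -6.30
Leg 4 (069°, 8 km): east 8 sin 69° = 7.47, north 8 cos 69° = 2.87
Net: -7.16 east, 3.29 north. Distance = √((-7.16)² + (3.29)²) = 7.877 km.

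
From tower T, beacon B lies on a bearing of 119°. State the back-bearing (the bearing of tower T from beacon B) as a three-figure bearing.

299°

Back-bearing = 119° + 180° = 299°.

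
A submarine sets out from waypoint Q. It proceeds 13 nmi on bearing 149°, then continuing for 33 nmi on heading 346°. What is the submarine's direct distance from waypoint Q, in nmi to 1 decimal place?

Leg 1 (149°, 13 nmi): east 13 sin 149° = 6.70, north 13 cos 149° = -11.14
Leg 2 (346°, 33 nmi): east 33 sin 346° = -7.98, north 33 cos 346° = 32.02
Net: -1.29 east, 20.88 north. Distance = √((-1.29)² + (20.88)²) = 20.916 nmi.

20.9 nmi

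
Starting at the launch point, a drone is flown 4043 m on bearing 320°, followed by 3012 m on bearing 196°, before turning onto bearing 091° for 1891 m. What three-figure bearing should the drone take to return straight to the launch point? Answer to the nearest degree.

Leg 1 (320°, 4043 m): east 4043 sin 320° = -2598.79, north 4043 cos 320° = 3097.12
Leg 2 (196°, 3012 m): east 3012 sin 196° = -830.22, north 3012 cos 196° = -2895.32
Leg 3 (091°, 1891 m): east 1891 sin 91° = 1890.71, north 1891 cos 91° = -33.00
Net displacement: -1538.30 east, 168.79 north. Direction back to start is (1538.30, -168.79): bearing = atan2(1538.30, -168.79) mod 360° = 96.26° ≈ 096°.

096°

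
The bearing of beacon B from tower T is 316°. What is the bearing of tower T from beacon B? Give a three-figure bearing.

136°

Back-bearing = 316° − 180° = 136°.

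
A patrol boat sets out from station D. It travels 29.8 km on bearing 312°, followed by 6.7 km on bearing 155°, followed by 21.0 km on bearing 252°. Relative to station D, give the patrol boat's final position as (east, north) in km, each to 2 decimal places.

Leg 1 (312°, 29.8 km): east 29.8 sin 312° = -22.15, north 29.8 cos 312° = 19.94
Leg 2 (155°, 6.7 km): east 6.7 sin 155° = 2.83, north 6.7 cos 155° = -6.07
Leg 3 (252°, 21.0 km): east 21.0 sin 252° = -19.97, north 21.0 cos 252° = -6.49
Summing: -39.29 km east, 7.38 km north → (-39.29, 7.38).

(-39.29, 7.38)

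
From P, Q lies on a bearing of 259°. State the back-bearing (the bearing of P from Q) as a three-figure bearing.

Back-bearing = 259° − 180° = 079°.

079°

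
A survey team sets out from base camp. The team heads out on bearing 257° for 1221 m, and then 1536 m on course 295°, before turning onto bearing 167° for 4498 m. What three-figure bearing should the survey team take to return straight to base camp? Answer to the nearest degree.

021°

Leg 1 (257°, 1221 m): east 1221 sin 257° = -1189.71, north 1221 cos 257° = -274.67
Leg 2 (295°, 1536 m): east 1536 sin 295° = -1392.09, north 1536 cos 295° = 649.14
Leg 3 (167°, 4498 m): east 4498 sin 167° = 1011.83, north 4498 cos 167° = -4382.72
Net displacement: -1569.96 east, -4008.24 north. Direction back to start is (1569.96, 4008.24): bearing = atan2(1569.96, 4008.24) mod 360° = 21.39° ≈ 021°.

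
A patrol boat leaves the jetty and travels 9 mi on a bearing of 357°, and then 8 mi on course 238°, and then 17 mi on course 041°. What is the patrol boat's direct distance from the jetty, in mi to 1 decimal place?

Leg 1 (357°, 9 mi): east 9 sin 357° = -0.47, north 9 cos 357° = 8.99
Leg 2 (238°, 8 mi): east 8 sin 238° = -6.78, north 8 cos 238° = -4.24
Leg 3 (041°, 17 mi): east 17 sin 41° = 11.15, north 17 cos 41° = 12.83
Net: 3.90 east, 17.58 north. Distance = √((3.90)² + (17.58)²) = 18.005 mi.

18.0 mi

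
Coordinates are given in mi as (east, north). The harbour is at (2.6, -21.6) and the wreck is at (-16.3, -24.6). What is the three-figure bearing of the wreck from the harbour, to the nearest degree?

Δeast = -16.3 − 2.6 = -18.90; Δnorth = -24.6 − -21.6 = -3.00.
Bearing = atan2(Δeast, Δnorth) mod 360° = 260.98° ≈ 261°.

261°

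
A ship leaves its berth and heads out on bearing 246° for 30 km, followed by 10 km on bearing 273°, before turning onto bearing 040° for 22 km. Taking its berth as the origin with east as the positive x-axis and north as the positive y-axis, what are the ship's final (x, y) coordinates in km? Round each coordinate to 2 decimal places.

Leg 1 (246°, 30 km): east 30 sin 246° = -27.41, north 30 cos 246° = -12.20
Leg 2 (273°, 10 km): east 10 sin 273° = -9.99, north 10 cos 273° = 0.52
Leg 3 (040°, 22 km): east 22 sin 40° = 14.14, north 22 cos 40° = 16.85
Summing: -23.25 km east, 5.17 km north → (-23.25, 5.17).

(-23.25, 5.17)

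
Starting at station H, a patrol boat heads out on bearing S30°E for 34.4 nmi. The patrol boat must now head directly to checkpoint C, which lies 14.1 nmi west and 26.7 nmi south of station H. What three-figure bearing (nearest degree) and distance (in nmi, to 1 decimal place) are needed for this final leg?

276°, 31.5 nmi

Leg 1 (S30°E, 34.4 nmi): east 34.4 sin 150° = 17.20, north 34.4 cos 150° = -29.79
Current position: (17.20, -29.79). Target: (-14.1, -26.7). Remaining: Δeast = -31.30, Δnorth = 3.09.
Bearing = atan2(-31.30, 3.09) mod 360° = 275.64°; distance = √((-31.30)² + (3.09)²) = 31.452 nmi.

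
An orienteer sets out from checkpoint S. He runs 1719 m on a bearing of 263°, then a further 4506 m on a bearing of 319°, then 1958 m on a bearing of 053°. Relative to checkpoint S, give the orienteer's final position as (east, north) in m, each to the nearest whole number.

(-3099, 4370)

Leg 1 (263°, 1719 m): east 1719 sin 263° = -1706.19, north 1719 cos 263° = -209.49
Leg 2 (319°, 4506 m): east 4506 sin 319° = -2956.20, north 4506 cos 319° = 3400.72
Leg 3 (053°, 1958 m): east 1958 sin 53° = 1563.73, north 1958 cos 53° = 1178.35
Summing: -3098.66 m east, 4369.58 m north → (-3099, 4370).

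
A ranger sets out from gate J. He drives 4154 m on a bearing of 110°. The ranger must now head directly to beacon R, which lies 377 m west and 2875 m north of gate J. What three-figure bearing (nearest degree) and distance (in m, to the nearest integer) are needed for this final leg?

Leg 1 (110°, 4154 m): east 4154 sin 110° = 3903.48, north 4154 cos 110° = -1420.75
Current position: (3903.48, -1420.75). Target: (-377, 2875). Remaining: Δeast = -4280.48, Δnorth = 4295.75.
Bearing = atan2(-4280.48, 4295.75) mod 360° = 315.10°; distance = √((-4280.48)² + (4295.75)²) = 6064.323 m.

315°, 6064 m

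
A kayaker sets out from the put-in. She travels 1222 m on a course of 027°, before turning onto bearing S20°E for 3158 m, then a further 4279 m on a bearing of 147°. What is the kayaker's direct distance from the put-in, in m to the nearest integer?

Leg 1 (027°, 1222 m): east 1222 sin 27° = 554.78, north 1222 cos 27° = 1088.81
Leg 2 (S20°E, 3158 m): east 3158 sin 160° = 1080.10, north 3158 cos 160° = -2967.55
Leg 3 (147°, 4279 m): east 4279 sin 147° = 2330.51, north 4279 cos 147° = -3588.67
Net: 3965.39 east, -5467.41 north. Distance = √((3965.39)² + (-5467.41)²) = 6754.026 m.

6754 m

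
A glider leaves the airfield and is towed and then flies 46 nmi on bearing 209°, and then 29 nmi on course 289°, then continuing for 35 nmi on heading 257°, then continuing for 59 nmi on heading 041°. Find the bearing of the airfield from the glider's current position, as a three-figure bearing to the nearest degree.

Leg 1 (209°, 46 nmi): east 46 sin 209° = -22.30, north 46 cos 209° = -40.23
Leg 2 (289°, 29 nmi): east 29 sin 289° = -27.42, north 29 cos 289° = 9.44
Leg 3 (257°, 35 nmi): east 35 sin 257° = -34.10, north 35 cos 257° = -7.87
Leg 4 (041°, 59 nmi): east 59 sin 41° = 38.71, north 59 cos 41° = 44.53
Net displacement: -45.12 east, 5.86 north. Direction back to start is (45.12, -5.86): bearing = atan2(45.12, -5.86) mod 360° = 97.40° ≈ 097°.

097°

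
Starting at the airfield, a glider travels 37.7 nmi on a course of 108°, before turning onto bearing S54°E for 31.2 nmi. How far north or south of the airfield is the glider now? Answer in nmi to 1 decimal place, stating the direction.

Leg 1 (108°, 37.7 nmi): east 37.7 sin 108° = 35.85, north 37.7 cos 108° = -11.65
Leg 2 (S54°E, 31.2 nmi): east 31.2 sin 126° = 25.24, north 31.2 cos 126° = -18.34
Net north component: -29.99 nmi.

30.0 nmi south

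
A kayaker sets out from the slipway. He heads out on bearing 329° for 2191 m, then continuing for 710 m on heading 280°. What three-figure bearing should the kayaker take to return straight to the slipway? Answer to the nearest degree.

Leg 1 (329°, 2191 m): east 2191 sin 329° = -1128.45, north 2191 cos 329° = 1878.05
Leg 2 (280°, 710 m): east 710 sin 280° = -699.21, north 710 cos 280° = 123.29
Net displacement: -1827.66 east, 2001.34 north. Direction back to start is (1827.66, -2001.34): bearing = atan2(1827.66, -2001.34) mod 360° = 137.60° ≈ 138°.

138°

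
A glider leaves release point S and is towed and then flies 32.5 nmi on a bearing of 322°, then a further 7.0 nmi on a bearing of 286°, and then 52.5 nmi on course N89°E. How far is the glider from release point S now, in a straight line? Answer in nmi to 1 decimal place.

38.4 nmi

Leg 1 (322°, 32.5 nmi): east 32.5 sin 322° = -20.01, north 32.5 cos 322° = 25.61
Leg 2 (286°, 7.0 nmi): east 7.0 sin 286° = -6.73, north 7.0 cos 286° = 1.93
Leg 3 (N89°E, 52.5 nmi): east 52.5 sin 89° = 52.49, north 52.5 cos 89° = 0.92
Net: 25.75 east, 28.46 north. Distance = √((25.75)² + (28.46)²) = 38.380 nmi.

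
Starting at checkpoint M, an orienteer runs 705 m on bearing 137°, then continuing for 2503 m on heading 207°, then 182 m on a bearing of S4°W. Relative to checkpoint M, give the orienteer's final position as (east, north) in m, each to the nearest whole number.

(-668, -2927)

Leg 1 (137°, 705 m): east 705 sin 137° = 480.81, north 705 cos 137° = -515.60
Leg 2 (207°, 2503 m): east 2503 sin 207° = -1136.34, north 2503 cos 207° = -2230.19
Leg 3 (S4°W, 182 m): east 182 sin 184° = -12.70, north 182 cos 184° = -181.56
Summing: -668.23 m east, -2927.35 m north → (-668, -2927).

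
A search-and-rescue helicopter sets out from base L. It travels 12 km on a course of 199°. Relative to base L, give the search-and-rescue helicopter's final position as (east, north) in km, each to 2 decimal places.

(-3.91, -11.35)

Leg 1 (199°, 12 km): east 12 sin 199° = -3.91, north 12 cos 199° = -11.35
Summing: -3.91 km east, -11.35 km north → (-3.91, -11.35).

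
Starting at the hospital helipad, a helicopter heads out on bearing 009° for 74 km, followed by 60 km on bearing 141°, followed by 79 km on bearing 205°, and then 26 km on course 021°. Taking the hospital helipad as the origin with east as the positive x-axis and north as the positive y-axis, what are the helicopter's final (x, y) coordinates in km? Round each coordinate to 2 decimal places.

(25.27, -20.87)

Leg 1 (009°, 74 km): east 74 sin 9° = 11.58, north 74 cos 9° = 73.09
Leg 2 (141°, 60 km): east 60 sin 141° = 37.76, north 60 cos 141° = -46.63
Leg 3 (205°, 79 km): east 79 sin 205° = -33.39, north 79 cos 205° = -71.60
Leg 4 (021°, 26 km): east 26 sin 21° = 9.32, north 26 cos 21° = 24.27
Summing: 25.27 km east, -20.87 km north → (25.27, -20.87).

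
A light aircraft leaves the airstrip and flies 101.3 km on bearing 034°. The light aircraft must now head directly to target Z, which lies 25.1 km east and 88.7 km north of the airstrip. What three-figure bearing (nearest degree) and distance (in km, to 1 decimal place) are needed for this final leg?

279°, 31.9 km

Leg 1 (034°, 101.3 km): east 101.3 sin 34° = 56.65, north 101.3 cos 34° = 83.98
Current position: (56.65, 83.98). Target: (25.1, 88.7). Remaining: Δeast = -31.55, Δnorth = 4.72.
Bearing = atan2(-31.55, 4.72) mod 360° = 278.51°; distance = √((-31.55)² + (4.72)²) = 31.897 km.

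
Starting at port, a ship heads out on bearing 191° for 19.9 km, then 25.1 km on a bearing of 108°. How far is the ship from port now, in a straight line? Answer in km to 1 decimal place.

Leg 1 (191°, 19.9 km): east 19.9 sin 191° = -3.80, north 19.9 cos 191° = -19.53
Leg 2 (108°, 25.1 km): east 25.1 sin 108° = 23.87, north 25.1 cos 108° = -7.76
Net: 20.07 east, -27.29 north. Distance = √((20.07)² + (-27.29)²) = 33.879 km.

33.9 km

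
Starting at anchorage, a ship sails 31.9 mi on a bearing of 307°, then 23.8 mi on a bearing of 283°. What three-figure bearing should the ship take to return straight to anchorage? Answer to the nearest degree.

Leg 1 (307°, 31.9 mi): east 31.9 sin 307° = -25.48, north 31.9 cos 307° = 19.20
Leg 2 (283°, 23.8 mi): east 23.8 sin 283° = -23.19, north 23.8 cos 283° = 5.35
Net displacement: -48.67 east, 24.55 north. Direction back to start is (48.67, -24.55): bearing = atan2(48.67, -24.55) mod 360° = 116.77° ≈ 117°.

117°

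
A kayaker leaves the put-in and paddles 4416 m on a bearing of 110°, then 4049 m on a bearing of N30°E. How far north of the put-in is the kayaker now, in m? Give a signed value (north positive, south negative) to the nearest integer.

Leg 1 (110°, 4416 m): east 4416 sin 110° = 4149.68, north 4416 cos 110° = -1510.36
Leg 2 (N30°E, 4049 m): east 4049 sin 30° = 2024.50, north 4049 cos 30° = 3506.54
Net north component: 1996.18 m.

1996 m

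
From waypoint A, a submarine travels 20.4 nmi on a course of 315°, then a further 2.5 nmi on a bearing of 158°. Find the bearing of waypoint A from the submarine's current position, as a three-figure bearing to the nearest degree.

132°

Leg 1 (315°, 20.4 nmi): east 20.4 sin 315° = -14.42, north 20.4 cos 315° = 14.42
Leg 2 (158°, 2.5 nmi): east 2.5 sin 158° = 0.94, north 2.5 cos 158° = -2.32
Net displacement: -13.49 east, 12.11 north. Direction back to start is (13.49, -12.11): bearing = atan2(13.49, -12.11) mod 360° = 131.91° ≈ 132°.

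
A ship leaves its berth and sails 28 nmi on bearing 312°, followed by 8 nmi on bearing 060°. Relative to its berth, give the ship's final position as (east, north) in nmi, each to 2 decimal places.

(-13.88, 22.74)

Leg 1 (312°, 28 nmi): east 28 sin 312° = -20.81, north 28 cos 312° = 18.74
Leg 2 (060°, 8 nmi): east 8 sin 60° = 6.93, north 8 cos 60° = 4.00
Summing: -13.88 nmi east, 22.74 nmi north → (-13.88, 22.74).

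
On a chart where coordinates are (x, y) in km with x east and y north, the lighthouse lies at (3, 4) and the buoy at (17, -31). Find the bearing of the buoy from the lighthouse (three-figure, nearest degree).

Δeast = 17 − 3 = 14.00; Δnorth = -31 − 4 = -35.00.
Bearing = atan2(Δeast, Δnorth) mod 360° = 158.20° ≈ 158°.

158°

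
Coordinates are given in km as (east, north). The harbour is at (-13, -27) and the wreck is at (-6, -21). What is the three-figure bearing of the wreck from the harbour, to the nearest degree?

Δeast = -6 − -13 = 7.00; Δnorth = -21 − -27 = 6.00.
Bearing = atan2(Δeast, Δnorth) mod 360° = 49.40° ≈ 049°.

049°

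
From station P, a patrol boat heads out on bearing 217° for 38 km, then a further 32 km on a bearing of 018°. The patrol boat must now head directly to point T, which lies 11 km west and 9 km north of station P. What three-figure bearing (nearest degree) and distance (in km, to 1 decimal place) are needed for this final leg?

013°, 9.1 km

Leg 1 (217°, 38 km): east 38 sin 217° = -22.87, north 38 cos 217° = -30.35
Leg 2 (018°, 32 km): east 32 sin 18° = 9.89, north 32 cos 18° = 30.43
Current position: (-12.98, 0.09). Target: (-11, 9). Remaining: Δeast = 1.98, Δnorth = 8.91.
Bearing = atan2(1.98, 8.91) mod 360° = 12.53°; distance = √((1.98)² + (8.91)²) = 9.132 km.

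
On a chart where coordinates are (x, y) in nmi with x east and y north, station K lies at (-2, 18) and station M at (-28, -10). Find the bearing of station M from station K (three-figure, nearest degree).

223°

Δeast = -28 − -2 = -26.00; Δnorth = -10 − 18 = -28.00.
Bearing = atan2(Δeast, Δnorth) mod 360° = 222.88° ≈ 223°.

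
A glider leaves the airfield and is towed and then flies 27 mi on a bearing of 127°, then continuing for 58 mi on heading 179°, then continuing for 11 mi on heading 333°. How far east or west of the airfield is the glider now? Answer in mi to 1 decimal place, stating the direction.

17.6 mi east

Leg 1 (127°, 27 mi): east 27 sin 127° = 21.56, north 27 cos 127° = -16.25
Leg 2 (179°, 58 mi): east 58 sin 179° = 1.01, north 58 cos 179° = -57.99
Leg 3 (333°, 11 mi): east 11 sin 333° = -4.99, north 11 cos 333° = 9.80
Net east component: 17.58 mi.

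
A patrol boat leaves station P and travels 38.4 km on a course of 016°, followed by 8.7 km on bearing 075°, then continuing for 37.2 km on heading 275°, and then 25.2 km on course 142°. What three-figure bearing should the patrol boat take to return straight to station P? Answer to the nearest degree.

Leg 1 (016°, 38.4 km): east 38.4 sin 16° = 10.58, north 38.4 cos 16° = 36.91
Leg 2 (075°, 8.7 km): east 8.7 sin 75° = 8.40, north 8.7 cos 75° = 2.25
Leg 3 (275°, 37.2 km): east 37.2 sin 275° = -37.06, north 37.2 cos 275° = 3.24
Leg 4 (142°, 25.2 km): east 25.2 sin 142° = 15.51, north 25.2 cos 142° = -19.86
Net displacement: -2.56 east, 22.55 north. Direction back to start is (2.56, -22.55): bearing = atan2(2.56, -22.55) mod 360° = 173.53° ≈ 174°.

174°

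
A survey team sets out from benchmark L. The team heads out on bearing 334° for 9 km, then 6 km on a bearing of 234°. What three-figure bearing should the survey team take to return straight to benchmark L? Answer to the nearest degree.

Leg 1 (334°, 9 km): east 9 sin 334° = -3.95, north 9 cos 334° = 8.09
Leg 2 (234°, 6 km): east 6 sin 234° = -4.85, north 6 cos 234° = -3.53
Net displacement: -8.80 east, 4.56 north. Direction back to start is (8.80, -4.56): bearing = atan2(8.80, -4.56) mod 360° = 117.41° ≈ 117°.

117°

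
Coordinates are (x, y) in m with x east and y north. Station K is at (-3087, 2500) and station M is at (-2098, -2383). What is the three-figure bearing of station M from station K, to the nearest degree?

Δeast = -2098 − -3087 = 989.00; Δnorth = -2383 − 2500 = -4883.00.
Bearing = atan2(Δeast, Δnorth) mod 360° = 168.55° ≈ 169°.

169°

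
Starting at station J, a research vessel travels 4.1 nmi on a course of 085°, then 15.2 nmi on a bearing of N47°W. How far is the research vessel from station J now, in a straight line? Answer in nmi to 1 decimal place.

12.8 nmi

Leg 1 (085°, 4.1 nmi): east 4.1 sin 85° = 4.08, north 4.1 cos 85° = 0.36
Leg 2 (N47°W, 15.2 nmi): east 15.2 sin 313° = -11.12, north 15.2 cos 313° = 10.37
Net: -7.03 east, 10.72 north. Distance = √((-7.03)² + (10.72)²) = 12.824 nmi.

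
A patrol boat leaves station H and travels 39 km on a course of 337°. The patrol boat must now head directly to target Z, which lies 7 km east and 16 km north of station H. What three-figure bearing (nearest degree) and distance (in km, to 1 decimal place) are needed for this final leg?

Leg 1 (337°, 39 km): east 39 sin 337° = -15.24, north 39 cos 337° = 35.90
Current position: (-15.24, 35.90). Target: (7, 16). Remaining: Δeast = 22.24, Δnorth = -19.90.
Bearing = atan2(22.24, -19.90) mod 360° = 131.82°; distance = √((22.24)² + (-19.90)²) = 29.842 km.

132°, 29.8 km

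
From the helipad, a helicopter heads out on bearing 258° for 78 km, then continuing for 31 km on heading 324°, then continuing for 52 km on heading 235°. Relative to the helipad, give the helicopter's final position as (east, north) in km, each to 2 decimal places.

Leg 1 (258°, 78 km): east 78 sin 258° = -76.30, north 78 cos 258° = -16.22
Leg 2 (324°, 31 km): east 31 sin 324° = -18.22, north 31 cos 324° = 25.08
Leg 3 (235°, 52 km): east 52 sin 235° = -42.60, north 52 cos 235° = -29.83
Summing: -137.11 km east, -20.96 km north → (-137.11, -20.96).

(-137.11, -20.96)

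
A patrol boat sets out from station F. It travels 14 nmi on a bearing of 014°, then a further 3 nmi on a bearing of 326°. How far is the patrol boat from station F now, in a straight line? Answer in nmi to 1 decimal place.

Leg 1 (014°, 14 nmi): east 14 sin 14° = 3.39, north 14 cos 14° = 13.58
Leg 2 (326°, 3 nmi): east 3 sin 326° = -1.68, north 3 cos 326° = 2.49
Net: 1.71 east, 16.07 north. Distance = √((1.71)² + (16.07)²) = 16.162 nmi.

16.2 nmi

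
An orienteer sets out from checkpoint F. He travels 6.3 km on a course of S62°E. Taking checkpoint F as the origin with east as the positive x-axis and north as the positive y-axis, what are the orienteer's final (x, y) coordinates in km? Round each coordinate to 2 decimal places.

(5.56, -2.96)

Leg 1 (S62°E, 6.3 km): east 6.3 sin 118° = 5.56, north 6.3 cos 118° = -2.96
Summing: 5.56 km east, -2.96 km north → (5.56, -2.96).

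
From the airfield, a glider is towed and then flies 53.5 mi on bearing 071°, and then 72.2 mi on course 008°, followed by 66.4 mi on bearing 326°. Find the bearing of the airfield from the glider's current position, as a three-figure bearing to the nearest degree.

Leg 1 (071°, 53.5 mi): east 53.5 sin 71° = 50.59, north 53.5 cos 71° = 17.42
Leg 2 (008°, 72.2 mi): east 72.2 sin 8° = 10.05, north 72.2 cos 8° = 71.50
Leg 3 (326°, 66.4 mi): east 66.4 sin 326° = -37.13, north 66.4 cos 326° = 55.05
Net displacement: 23.50 east, 143.96 north. Direction back to start is (-23.50, -143.96): bearing = atan2(-23.50, -143.96) mod 360° = 189.27° ≈ 189°.

189°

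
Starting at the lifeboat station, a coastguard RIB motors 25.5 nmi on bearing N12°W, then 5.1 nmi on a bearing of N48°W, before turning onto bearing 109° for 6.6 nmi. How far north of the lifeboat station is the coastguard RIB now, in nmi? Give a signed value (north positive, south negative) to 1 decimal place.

Leg 1 (N12°W, 25.5 nmi): east 25.5 sin 348° = -5.30, north 25.5 cos 348° = 24.94
Leg 2 (N48°W, 5.1 nmi): east 5.1 sin 312° = -3.79, north 5.1 cos 312° = 3.41
Leg 3 (109°, 6.6 nmi): east 6.6 sin 109° = 6.24, north 6.6 cos 109° = -2.15
Net north component: 26.21 nmi.

26.2 nmi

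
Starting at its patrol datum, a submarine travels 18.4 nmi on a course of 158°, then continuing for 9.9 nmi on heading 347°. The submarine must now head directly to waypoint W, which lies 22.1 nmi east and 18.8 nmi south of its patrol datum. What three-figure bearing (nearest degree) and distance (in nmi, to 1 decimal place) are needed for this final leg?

Leg 1 (158°, 18.4 nmi): east 18.4 sin 158° = 6.89, north 18.4 cos 158° = -17.06
Leg 2 (347°, 9.9 nmi): east 9.9 sin 347° = -2.23, north 9.9 cos 347° = 9.65
Current position: (4.67, -7.41). Target: (22.1, -18.8). Remaining: Δeast = 17.43, Δnorth = -11.39.
Bearing = atan2(17.43, -11.39) mod 360° = 123.15°; distance = √((17.43)² + (-11.39)²) = 20.823 nmi.

123°, 20.8 nmi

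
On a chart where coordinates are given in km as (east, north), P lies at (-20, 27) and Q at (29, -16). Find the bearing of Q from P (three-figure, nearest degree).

131°

Δeast = 29 − -20 = 49.00; Δnorth = -16 − 27 = -43.00.
Bearing = atan2(Δeast, Δnorth) mod 360° = 131.27° ≈ 131°.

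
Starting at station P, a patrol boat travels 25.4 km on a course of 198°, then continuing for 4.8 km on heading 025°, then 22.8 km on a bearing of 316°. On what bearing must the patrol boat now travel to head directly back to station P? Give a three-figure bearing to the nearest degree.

Leg 1 (198°, 25.4 km): east 25.4 sin 198° = -7.85, north 25.4 cos 198° = -24.16
Leg 2 (025°, 4.8 km): east 4.8 sin 25° = 2.03, north 4.8 cos 25° = 4.35
Leg 3 (316°, 22.8 km): east 22.8 sin 316° = -15.84, north 22.8 cos 316° = 16.40
Net displacement: -21.66 east, -3.41 north. Direction back to start is (21.66, 3.41): bearing = atan2(21.66, 3.41) mod 360° = 81.06° ≈ 081°.

081°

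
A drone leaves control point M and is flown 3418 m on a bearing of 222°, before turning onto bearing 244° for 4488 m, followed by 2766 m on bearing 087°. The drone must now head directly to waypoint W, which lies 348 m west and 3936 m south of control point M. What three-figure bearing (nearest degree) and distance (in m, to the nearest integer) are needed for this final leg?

082°, 3239 m

Leg 1 (222°, 3418 m): east 3418 sin 222° = -2287.09, north 3418 cos 222° = -2540.07
Leg 2 (244°, 4488 m): east 4488 sin 244° = -4033.79, north 4488 cos 244° = -1967.41
Leg 3 (087°, 2766 m): east 2766 sin 87° = 2762.21, north 2766 cos 87° = 144.76
Current position: (-3558.67, -4362.72). Target: (-348, -3936). Remaining: Δeast = 3210.67, Δnorth = 426.72.
Bearing = atan2(3210.67, 426.72) mod 360° = 82.43°; distance = √((3210.67)² + (426.72)²) = 3238.899 m.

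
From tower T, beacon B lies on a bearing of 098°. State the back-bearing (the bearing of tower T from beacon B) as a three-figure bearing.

278°

Back-bearing = 098° + 180° = 278°.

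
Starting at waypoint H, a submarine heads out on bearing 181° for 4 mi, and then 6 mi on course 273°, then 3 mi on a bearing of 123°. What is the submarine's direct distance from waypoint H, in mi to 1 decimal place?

6.4 mi

Leg 1 (181°, 4 mi): east 4 sin 181° = -0.07, north 4 cos 181° = -4.00
Leg 2 (273°, 6 mi): east 6 sin 273° = -5.99, north 6 cos 273° = 0.31
Leg 3 (123°, 3 mi): east 3 sin 123° = 2.52, north 3 cos 123° = -1.63
Net: -3.55 east, -5.32 north. Distance = √((-3.55)² + (-5.32)²) = 6.393 mi.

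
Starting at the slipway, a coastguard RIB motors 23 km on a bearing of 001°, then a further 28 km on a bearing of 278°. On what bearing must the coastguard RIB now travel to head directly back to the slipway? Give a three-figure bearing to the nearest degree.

Leg 1 (001°, 23 km): east 23 sin 1° = 0.40, north 23 cos 1° = 23.00
Leg 2 (278°, 28 km): east 28 sin 278° = -27.73, north 28 cos 278° = 3.90
Net displacement: -27.33 east, 26.89 north. Direction back to start is (27.33, -26.89): bearing = atan2(27.33, -26.89) mod 360° = 134.54° ≈ 135°.

135°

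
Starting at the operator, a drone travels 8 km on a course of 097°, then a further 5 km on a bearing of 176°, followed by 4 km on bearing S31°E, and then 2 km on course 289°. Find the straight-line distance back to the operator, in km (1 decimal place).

12.2 km

Leg 1 (097°, 8 km): east 8 sin 97° = 7.94, north 8 cos 97° = -0.97
Leg 2 (176°, 5 km): east 5 sin 176° = 0.35, north 5 cos 176° = -4.99
Leg 3 (S31°E, 4 km): east 4 sin 149° = 2.06, north 4 cos 149° = -3.43
Leg 4 (289°, 2 km): east 2 sin 289° = -1.89, north 2 cos 289° = 0.65
Net: 8.46 east, -8.74 north. Distance = √((8.46)² + (-8.74)²) = 12.163 km.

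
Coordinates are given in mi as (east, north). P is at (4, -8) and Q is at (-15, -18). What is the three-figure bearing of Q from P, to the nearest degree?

Δeast = -15 − 4 = -19.00; Δnorth = -18 − -8 = -10.00.
Bearing = atan2(Δeast, Δnorth) mod 360° = 242.24° ≈ 242°.

242°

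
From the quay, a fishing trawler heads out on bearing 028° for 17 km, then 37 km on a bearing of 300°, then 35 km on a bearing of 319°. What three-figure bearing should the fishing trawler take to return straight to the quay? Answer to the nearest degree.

142°

Leg 1 (028°, 17 km): east 17 sin 28° = 7.98, north 17 cos 28° = 15.01
Leg 2 (300°, 37 km): east 37 sin 300° = -32.04, north 37 cos 300° = 18.50
Leg 3 (319°, 35 km): east 35 sin 319° = -22.96, north 35 cos 319° = 26.41
Net displacement: -47.02 east, 59.92 north. Direction back to start is (47.02, -59.92): bearing = atan2(47.02, -59.92) mod 360° = 141.88° ≈ 142°.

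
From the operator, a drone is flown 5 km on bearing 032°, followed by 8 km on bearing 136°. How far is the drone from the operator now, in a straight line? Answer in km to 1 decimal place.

8.3 km

Leg 1 (032°, 5 km): east 5 sin 32° = 2.65, north 5 cos 32° = 4.24
Leg 2 (136°, 8 km): east 8 sin 136° = 5.56, north 8 cos 136° = -5.75
Net: 8.21 east, -1.51 north. Distance = √((8.21)² + (-1.51)²) = 8.345 km.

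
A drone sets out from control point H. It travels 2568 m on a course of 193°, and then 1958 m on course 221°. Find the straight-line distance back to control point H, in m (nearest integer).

4394 m

Leg 1 (193°, 2568 m): east 2568 sin 193° = -577.67, north 2568 cos 193° = -2502.18
Leg 2 (221°, 1958 m): east 1958 sin 221° = -1284.56, north 1958 cos 221° = -1477.72
Net: -1862.24 east, -3979.90 north. Distance = √((-1862.24)² + (-3979.90)²) = 4394.037 m.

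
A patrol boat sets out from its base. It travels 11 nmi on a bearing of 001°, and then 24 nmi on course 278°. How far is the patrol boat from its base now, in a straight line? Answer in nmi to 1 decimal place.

27.6 nmi

Leg 1 (001°, 11 nmi): east 11 sin 1° = 0.19, north 11 cos 1° = 11.00
Leg 2 (278°, 24 nmi): east 24 sin 278° = -23.77, north 24 cos 278° = 3.34
Net: -23.57 east, 14.34 north. Distance = √((-23.57)² + (14.34)²) = 27.593 nmi.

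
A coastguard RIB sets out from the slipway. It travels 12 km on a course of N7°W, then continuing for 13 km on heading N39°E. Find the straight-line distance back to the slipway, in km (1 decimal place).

23.0 km

Leg 1 (N7°W, 12 km): east 12 sin 353° = -1.46, north 12 cos 353° = 11.91
Leg 2 (N39°E, 13 km): east 13 sin 39° = 8.18, north 13 cos 39° = 10.10
Net: 6.72 east, 22.01 north. Distance = √((6.72)² + (22.01)²) = 23.016 km.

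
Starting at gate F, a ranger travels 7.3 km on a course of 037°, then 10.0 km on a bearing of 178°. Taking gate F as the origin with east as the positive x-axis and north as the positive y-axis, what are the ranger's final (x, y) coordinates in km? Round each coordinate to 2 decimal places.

(4.74, -4.16)

Leg 1 (037°, 7.3 km): east 7.3 sin 37° = 4.39, north 7.3 cos 37° = 5.83
Leg 2 (178°, 10.0 km): east 10.0 sin 178° = 0.35, north 10.0 cos 178° = -9.99
Summing: 4.74 km east, -4.16 km north → (4.74, -4.16).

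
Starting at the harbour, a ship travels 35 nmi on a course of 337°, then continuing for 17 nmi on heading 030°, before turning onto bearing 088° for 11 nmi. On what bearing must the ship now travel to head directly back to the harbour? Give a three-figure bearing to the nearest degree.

Leg 1 (337°, 35 nmi): east 35 sin 337° = -13.68, north 35 cos 337° = 32.22
Leg 2 (030°, 17 nmi): east 17 sin 30° = 8.50, north 17 cos 30° = 14.72
Leg 3 (088°, 11 nmi): east 11 sin 88° = 10.99, north 11 cos 88° = 0.38
Net displacement: 5.82 east, 47.32 north. Direction back to start is (-5.82, -47.32): bearing = atan2(-5.82, -47.32) mod 360° = 187.01° ≈ 187°.

187°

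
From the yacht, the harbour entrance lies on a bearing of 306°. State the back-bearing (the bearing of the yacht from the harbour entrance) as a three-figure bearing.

126°

Back-bearing = 306° − 180° = 126°.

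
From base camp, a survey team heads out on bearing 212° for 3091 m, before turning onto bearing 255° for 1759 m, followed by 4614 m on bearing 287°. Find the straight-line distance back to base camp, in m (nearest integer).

7940 m

Leg 1 (212°, 3091 m): east 3091 sin 212° = -1637.98, north 3091 cos 212° = -2621.32
Leg 2 (255°, 1759 m): east 1759 sin 255° = -1699.06, north 1759 cos 255° = -455.26
Leg 3 (287°, 4614 m): east 4614 sin 287° = -4412.39, north 4614 cos 287° = 1349.00
Net: -7749.43 east, -1727.58 north. Distance = √((-7749.43)² + (-1727.58)²) = 7939.663 m.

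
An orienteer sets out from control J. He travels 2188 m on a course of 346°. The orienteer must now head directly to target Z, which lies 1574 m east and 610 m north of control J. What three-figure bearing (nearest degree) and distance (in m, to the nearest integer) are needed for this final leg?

Leg 1 (346°, 2188 m): east 2188 sin 346° = -529.33, north 2188 cos 346° = 2123.01
Current position: (-529.33, 2123.01). Target: (1574, 610). Remaining: Δeast = 2103.33, Δnorth = -1513.01.
Bearing = atan2(2103.33, -1513.01) mod 360° = 125.73°; distance = √((2103.33)² + (-1513.01)²) = 2590.978 m.

126°, 2591 m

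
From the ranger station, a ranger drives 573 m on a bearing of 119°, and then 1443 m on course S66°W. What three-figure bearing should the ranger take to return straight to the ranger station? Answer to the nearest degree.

043°

Leg 1 (119°, 573 m): east 573 sin 119° = 501.16, north 573 cos 119° = -277.80
Leg 2 (S66°W, 1443 m): east 1443 sin 246° = -1318.25, north 1443 cos 246° = -586.92
Net displacement: -817.09 east, -864.72 north. Direction back to start is (817.09, 864.72): bearing = atan2(817.09, 864.72) mod 360° = 43.38° ≈ 043°.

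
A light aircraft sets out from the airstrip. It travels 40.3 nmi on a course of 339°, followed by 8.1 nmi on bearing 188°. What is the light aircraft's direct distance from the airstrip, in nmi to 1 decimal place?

Leg 1 (339°, 40.3 nmi): east 40.3 sin 339° = -14.44, north 40.3 cos 339° = 37.62
Leg 2 (188°, 8.1 nmi): east 8.1 sin 188° = -1.13, north 8.1 cos 188° = -8.02
Net: -15.57 east, 29.60 north. Distance = √((-15.57)² + (29.60)²) = 33.447 nmi.

33.4 nmi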